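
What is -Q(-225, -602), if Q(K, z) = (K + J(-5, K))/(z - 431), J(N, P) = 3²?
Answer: -216/1033 ≈ -0.20910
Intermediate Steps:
J(N, P) = 9
Q(K, z) = (9 + K)/(-431 + z) (Q(K, z) = (K + 9)/(z - 431) = (9 + K)/(-431 + z))
-Q(-225, -602) = -(9 - 225)/(-431 - 602) = -(-216)/(-1033) = -(-1)*(-216)/1033 = -1*216/1033 = -216/1033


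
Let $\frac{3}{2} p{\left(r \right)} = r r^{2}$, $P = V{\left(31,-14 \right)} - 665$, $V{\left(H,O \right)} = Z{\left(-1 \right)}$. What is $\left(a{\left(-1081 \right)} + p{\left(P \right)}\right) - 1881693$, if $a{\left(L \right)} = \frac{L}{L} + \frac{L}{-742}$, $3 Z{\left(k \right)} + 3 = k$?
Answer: $- \frac{11967294267539}{60102} \approx -1.9912 \cdot 10^{8}$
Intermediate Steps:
$Z{\left(k \right)} = -1 + \frac{k}{3}$
$V{\left(H,O \right)} = - \frac{4}{3}$ ($V{\left(H,O \right)} = -1 + \frac{1}{3} \left(-1\right) = -1 - \frac{1}{3} = - \frac{4}{3}$)
$a{\left(L \right)} = 1 - \frac{L}{742}$ ($a{\left(L \right)} = 1 + L \left(- \frac{1}{742}\right) = 1 - \frac{L}{742}$)
$P = - \frac{1999}{3}$ ($P = - \frac{4}{3} - 665 = - \frac{1999}{3} \approx -666.33$)
$p{\left(r \right)} = \frac{2 r^{3}}{3}$ ($p{\left(r \right)} = \frac{2 r r^{2}}{3} = \frac{2 r^{3}}{3}$)
$\left(a{\left(-1081 \right)} + p{\left(P \right)}\right) - 1881693 = \left(\left(1 - - \frac{1081}{742}\right) + \frac{2 \left(- \frac{1999}{3}\right)^{3}}{3}\right) - 1881693 = \left(\left(1 + \frac{1081}{742}\right) + \frac{2}{3} \left(- \frac{7988005999}{27}\right)\right) - 1881693 = \left(\frac{1823}{742} - \frac{15976011998}{81}\right) - 1881693 = - \frac{11854200754853}{60102} - 1881693 = - \frac{11967294267539}{60102}$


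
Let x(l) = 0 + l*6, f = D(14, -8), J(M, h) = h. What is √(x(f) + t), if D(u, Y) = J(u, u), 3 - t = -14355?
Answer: √14442 ≈ 120.17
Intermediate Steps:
t = 14358 (t = 3 - 1*(-14355) = 3 + 14355 = 14358)
D(u, Y) = u
f = 14
x(l) = 6*l (x(l) = 0 + 6*l = 6*l)
√(x(f) + t) = √(6*14 + 14358) = √(84 + 14358) = √14442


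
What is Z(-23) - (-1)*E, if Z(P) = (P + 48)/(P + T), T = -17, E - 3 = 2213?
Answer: 17723/8 ≈ 2215.4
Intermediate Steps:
E = 2216 (E = 3 + 2213 = 2216)
Z(P) = (48 + P)/(-17 + P) (Z(P) = (P + 48)/(P - 17) = (48 + P)/(-17 + P))
Z(-23) - (-1)*E = (48 - 23)/(-17 - 23) - (-1)*2216 = 25/(-40) - 1*(-2216) = -1/40*25 + 2216 = -5/8 + 2216 = 17723/8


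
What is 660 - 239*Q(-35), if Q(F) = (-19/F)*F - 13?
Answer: 8308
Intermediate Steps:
Q(F) = -32 (Q(F) = -19 - 13 = -32)
660 - 239*Q(-35) = 660 - 239*(-32) = 660 + 7648 = 8308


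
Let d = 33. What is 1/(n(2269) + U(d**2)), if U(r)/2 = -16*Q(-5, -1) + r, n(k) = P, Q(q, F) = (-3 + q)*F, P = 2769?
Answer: 1/4691 ≈ 0.00021317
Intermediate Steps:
Q(q, F) = F*(-3 + q)
n(k) = 2769
U(r) = -256 + 2*r (U(r) = 2*(-(-16)*(-3 - 5) + r) = 2*(-(-16)*(-8) + r) = 2*(-16*8 + r) = 2*(-128 + r) = -256 + 2*r)
1/(n(2269) + U(d**2)) = 1/(2769 + (-256 + 2*33**2)) = 1/(2769 + (-256 + 2*1089)) = 1/(2769 + (-256 + 2178)) = 1/(2769 + 1922) = 1/4691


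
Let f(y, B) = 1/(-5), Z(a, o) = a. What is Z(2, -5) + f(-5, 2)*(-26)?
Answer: 36/5 ≈ 7.2000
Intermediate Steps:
f(y, B) = -⅕
Z(2, -5) + f(-5, 2)*(-26) = 2 - ⅕*(-26) = 2 + 26/5 = 36/5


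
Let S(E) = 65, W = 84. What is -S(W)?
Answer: -65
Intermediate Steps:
-S(W) = -1*65 = -65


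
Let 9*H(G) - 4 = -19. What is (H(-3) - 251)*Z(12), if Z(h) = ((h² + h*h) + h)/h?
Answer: -18950/3 ≈ -6316.7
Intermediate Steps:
H(G) = -5/3 (H(G) = 4/9 + (⅑)*(-19) = 4/9 - 19/9 = -5/3)
Z(h) = (h + 2*h²)/h (Z(h) = ((h² + h²) + h)/h = (2*h² + h)/h = (h + 2*h²)/h)
(H(-3) - 251)*Z(12) = (-5/3 - 251)*(1 + 2*12) = -758*(1 + 24)/3 = -758/3*25 = -18950/3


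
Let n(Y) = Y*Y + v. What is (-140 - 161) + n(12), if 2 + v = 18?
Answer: -141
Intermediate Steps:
v = 16 (v = -2 + 18 = 16)
n(Y) = 16 + Y**2 (n(Y) = Y*Y + 16 = Y**2 + 16 = 16 + Y**2)
(-140 - 161) + n(12) = (-140 - 161) + (16 + 12**2) = -301 + (16 + 144) = -301 + 160 = -141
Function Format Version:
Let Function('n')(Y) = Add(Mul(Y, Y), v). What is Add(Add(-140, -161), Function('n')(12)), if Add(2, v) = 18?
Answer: -141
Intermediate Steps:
v = 16 (v = Add(-2, 18) = 16)
Function('n')(Y) = Add(16, Pow(Y, 2)) (Function('n')(Y) = Add(Mul(Y, Y), 16) = Add(Pow(Y, 2), 16) = Add(16, Pow(Y, 2)))
Add(Add(-140, -161), Function('n')(12)) = Add(Add(-140, -161), Add(16, Pow(12, 2))) = Add(-301, Add(16, 144)) = Add(-301, 160) = -141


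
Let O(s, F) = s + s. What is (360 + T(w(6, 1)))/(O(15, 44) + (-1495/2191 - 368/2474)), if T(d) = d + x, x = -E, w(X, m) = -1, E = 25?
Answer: 905229178/79055551 ≈ 11.451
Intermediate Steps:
x = -25 (x = -1*25 = -25)
O(s, F) = 2*s
T(d) = -25 + d (T(d) = d - 25 = -25 + d)
(360 + T(w(6, 1)))/(O(15, 44) + (-1495/2191 - 368/2474)) = (360 + (-25 - 1))/(2*15 + (-1495/2191 - 368/2474)) = (360 - 26)/(30 + (-1495*1/2191 - 368*1/2474)) = 334/(30 + (-1495/2191 - 184/1237)) = 334/(30 - 2252459/2710267) = 334/(79055551/2710267) = 334*(2710267/79055551) = 905229178/79055551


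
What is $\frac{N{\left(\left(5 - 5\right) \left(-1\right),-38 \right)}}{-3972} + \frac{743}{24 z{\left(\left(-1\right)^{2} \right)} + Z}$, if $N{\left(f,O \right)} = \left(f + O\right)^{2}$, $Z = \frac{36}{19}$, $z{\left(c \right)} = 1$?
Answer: $\frac{1537841}{54284} \approx 28.33$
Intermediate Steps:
$Z = \frac{36}{19}$ ($Z = 36 \cdot \frac{1}{19} = \frac{36}{19} \approx 1.8947$)
$N{\left(f,O \right)} = \left(O + f\right)^{2}$
$\frac{N{\left(\left(5 - 5\right) \left(-1\right),-38 \right)}}{-3972} + \frac{743}{24 z{\left(\left(-1\right)^{2} \right)} + Z} = \frac{\left(-38 + \left(5 - 5\right) \left(-1\right)\right)^{2}}{-3972} + \frac{743}{24 \cdot 1 + \frac{36}{19}} = \left(-38 + 0 \left(-1\right)\right)^{2} \left(- \frac{1}{3972}\right) + \frac{743}{24 + \frac{36}{19}} = \left(-38 + 0\right)^{2} \left(- \frac{1}{3972}\right) + \frac{743}{\frac{492}{19}} = \left(-38\right)^{2} \left(- \frac{1}{3972}\right) + 743 \cdot \frac{19}{492} = 1444 \left(- \frac{1}{3972}\right) + \frac{14117}{492} = - \frac{361}{993} + \frac{14117}{492} = \frac{1537841}{54284}$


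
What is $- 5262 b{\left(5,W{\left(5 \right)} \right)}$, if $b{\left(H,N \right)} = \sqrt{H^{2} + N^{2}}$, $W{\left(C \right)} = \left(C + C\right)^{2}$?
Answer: $- 26310 \sqrt{401} \approx -5.2686 \cdot 10^{5}$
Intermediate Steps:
$W{\left(C \right)} = 4 C^{2}$ ($W{\left(C \right)} = \left(2 C\right)^{2} = 4 C^{2}$)
$- 5262 b{\left(5,W{\left(5 \right)} \right)} = - 5262 \sqrt{5^{2} + \left(4 \cdot 5^{2}\right)^{2}} = - 5262 \sqrt{25 + \left(4 \cdot 25\right)^{2}} = - 5262 \sqrt{25 + 100^{2}} = - 5262 \sqrt{25 + 10000} = - 5262 \sqrt{10025} = - 5262 \cdot 5 \sqrt{401} = - 26310 \sqrt{401}$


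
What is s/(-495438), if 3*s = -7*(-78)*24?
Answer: -728/82573 ≈ -0.0088164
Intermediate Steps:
s = 4368 (s = (-7*(-78)*24)/3 = (546*24)/3 = (⅓)*13104 = 4368)
s/(-495438) = 4368/(-495438) = 4368*(-1/495438) = -728/82573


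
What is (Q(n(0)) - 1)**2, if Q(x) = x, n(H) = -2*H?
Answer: 1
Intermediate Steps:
(Q(n(0)) - 1)**2 = (-2*0 - 1)**2 = (0 - 1)**2 = (-1)**2 = 1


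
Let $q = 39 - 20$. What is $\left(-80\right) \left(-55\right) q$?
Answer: $83600$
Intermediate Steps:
$q = 19$
$\left(-80\right) \left(-55\right) q = \left(-80\right) \left(-55\right) 19 = 4400 \cdot 19 = 83600$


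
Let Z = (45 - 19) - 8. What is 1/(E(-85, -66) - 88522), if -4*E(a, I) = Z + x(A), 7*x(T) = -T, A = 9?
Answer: -28/2478733 ≈ -1.1296e-5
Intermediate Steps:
Z = 18 (Z = 26 - 8 = 18)
x(T) = -T/7 (x(T) = (-T)/7 = -T/7)
E(a, I) = -117/28 (E(a, I) = -(18 - ⅐*9)/4 = -(18 - 9/7)/4 = -¼*117/7 = -117/28)
1/(E(-85, -66) - 88522) = 1/(-117/28 - 88522) = 1/(-2478733/28) = -28/2478733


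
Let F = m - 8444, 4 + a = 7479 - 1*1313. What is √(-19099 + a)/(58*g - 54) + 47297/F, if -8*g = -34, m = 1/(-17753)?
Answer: -839663641/149906333 + 2*I*√12937/385 ≈ -5.6013 + 0.59086*I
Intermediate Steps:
m = -1/17753 ≈ -5.6328e-5
a = 6162 (a = -4 + (7479 - 1*1313) = -4 + (7479 - 1313) = -4 + 6166 = 6162)
g = 17/4 (g = -⅛*(-34) = 17/4 ≈ 4.2500)
F = -149906333/17753 (F = -1/17753 - 8444 = -149906333/17753 ≈ -8444.0)
√(-19099 + a)/(58*g - 54) + 47297/F = √(-19099 + 6162)/(58*(17/4) - 54) + 47297/(-149906333/17753) = √(-12937)/(493/2 - 54) + 47297*(-17753/149906333) = (I*√12937)/(385/2) - 839663641/149906333 = (I*√12937)*(2/385) - 839663641/149906333 = 2*I*√12937/385 - 839663641/149906333 = -839663641/149906333 + 2*I*√12937/385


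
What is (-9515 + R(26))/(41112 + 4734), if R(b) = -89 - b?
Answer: -535/2547 ≈ -0.21005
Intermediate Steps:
(-9515 + R(26))/(41112 + 4734) = (-9515 + (-89 - 1*26))/(41112 + 4734) = (-9515 + (-89 - 26))/45846 = (-9515 - 115)*(1/45846) = -9630*1/45846 = -535/2547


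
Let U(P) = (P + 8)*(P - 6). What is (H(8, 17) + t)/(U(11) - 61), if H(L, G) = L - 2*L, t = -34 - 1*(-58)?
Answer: 8/17 ≈ 0.47059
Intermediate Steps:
t = 24 (t = -34 + 58 = 24)
U(P) = (-6 + P)*(8 + P) (U(P) = (8 + P)*(-6 + P) = (-6 + P)*(8 + P))
H(L, G) = -L
(H(8, 17) + t)/(U(11) - 61) = (-1*8 + 24)/((-48 + 11² + 2*11) - 61) = (-8 + 24)/((-48 + 121 + 22) - 61) = 16/(95 - 61) = 16/34 = 16*(1/34) = 8/17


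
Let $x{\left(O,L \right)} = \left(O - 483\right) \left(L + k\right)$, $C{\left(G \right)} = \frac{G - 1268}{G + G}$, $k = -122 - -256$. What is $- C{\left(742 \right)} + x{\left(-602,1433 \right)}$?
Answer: $- \frac{1261544427}{742} \approx -1.7002 \cdot 10^{6}$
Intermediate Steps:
$k = 134$ ($k = -122 + 256 = 134$)
$C{\left(G \right)} = \frac{-1268 + G}{2 G}$
$x{\left(O,L \right)} = \left(-483 + O\right) \left(134 + L\right)$ ($x{\left(O,L \right)} = \left(O - 483\right) \left(L + 134\right) = \left(-483 + O\right) \left(134 + L\right)$)
$- C{\left(742 \right)} + x{\left(-602,1433 \right)} = - \frac{-1268 + 742}{2 \cdot 742} + \left(-64722 - 692139 + 134 \left(-602\right) + 1433 \left(-602\right)\right) = - \frac{-526}{2 \cdot 742} - 1700195 = \left(-1\right) \left(- \frac{263}{742}\right) - 1700195 = \frac{263}{742} - 1700195 = - \frac{1261544427}{742}$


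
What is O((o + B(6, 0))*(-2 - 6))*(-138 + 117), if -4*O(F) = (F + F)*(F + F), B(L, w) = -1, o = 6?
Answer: 33600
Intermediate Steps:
O(F) = -F² (O(F) = -(F + F)*(F + F)/4 = -2*F*2*F/4 = -F²)
O((o + B(6, 0))*(-2 - 6))*(-138 + 117) = (-((6 - 1)*(-2 - 6))²)*(-138 + 117) = -(5*(-8))²*(-21) = -1*(-40)²*(-21) = -1*1600*(-21) = -1600*(-21) = 33600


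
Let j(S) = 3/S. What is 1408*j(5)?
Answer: 4224/5 ≈ 844.80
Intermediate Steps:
1408*j(5) = 1408*(3/5) = 4224/5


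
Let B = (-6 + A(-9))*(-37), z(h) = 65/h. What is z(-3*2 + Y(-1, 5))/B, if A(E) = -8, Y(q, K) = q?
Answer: -65/3626 ≈ -0.017926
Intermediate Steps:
B = 518 (B = (-6 - 8)*(-37) = -14*(-37) = 518)
z(-3*2 + Y(-1, 5))/B = (65/(-3*2 - 1))/518 = (65/(-6 - 1))*(1/518) = (65/(-7))*(1/518) = (65*(-⅐))*(1/518) = -65/7*1/518 = -65/3626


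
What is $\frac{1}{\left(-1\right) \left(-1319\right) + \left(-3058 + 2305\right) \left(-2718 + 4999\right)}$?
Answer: $- \frac{1}{1716274} \approx -5.8266 \cdot 10^{-7}$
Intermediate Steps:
$\frac{1}{\left(-1\right) \left(-1319\right) + \left(-3058 + 2305\right) \left(-2718 + 4999\right)} = \frac{1}{1319 - 1717593} = \frac{1}{-1716274} = - \frac{1}{1716274}$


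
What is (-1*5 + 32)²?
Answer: 729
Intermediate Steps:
(-1*5 + 32)² = (-5 + 32)² = 27² = 729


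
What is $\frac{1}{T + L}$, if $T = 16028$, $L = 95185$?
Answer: $\frac{1}{111213} \approx 8.9918 \cdot 10^{-6}$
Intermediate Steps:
$\frac{1}{T + L} = \frac{1}{16028 + 95185} = \frac{1}{111213}$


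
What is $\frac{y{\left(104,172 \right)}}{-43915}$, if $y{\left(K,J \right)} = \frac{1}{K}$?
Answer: $- \frac{1}{4567160} \approx -2.1895 \cdot 10^{-7}$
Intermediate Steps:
$\frac{y{\left(104,172 \right)}}{-43915} = \frac{1}{104 \left(-43915\right)} = \frac{1}{104} \left(- \frac{1}{43915}\right) = - \frac{1}{4567160}$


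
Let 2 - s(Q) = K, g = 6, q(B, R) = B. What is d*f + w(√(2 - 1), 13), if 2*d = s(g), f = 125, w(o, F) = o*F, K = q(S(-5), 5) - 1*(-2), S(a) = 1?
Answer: -99/2 ≈ -49.500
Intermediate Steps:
K = 3 (K = 1 - 1*(-2) = 1 + 2 = 3)
w(o, F) = F*o
s(Q) = -1 (s(Q) = 2 - 1*3 = 2 - 3 = -1)
d = -½ (d = (½)*(-1) = -½ ≈ -0.50000)
d*f + w(√(2 - 1), 13) = -½*125 + 13*√(2 - 1) = -125/2 + 13*√1 = -125/2 + 13*1 = -125/2 + 13 = -99/2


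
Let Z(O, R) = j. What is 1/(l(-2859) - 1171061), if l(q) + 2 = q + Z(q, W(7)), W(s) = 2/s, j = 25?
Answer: -1/1173897 ≈ -8.5186e-7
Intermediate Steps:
Z(O, R) = 25
l(q) = 23 + q (l(q) = -2 + (q + 25) = -2 + (25 + q) = 23 + q)
1/(l(-2859) - 1171061) = 1/((23 - 2859) - 1171061) = 1/(-2836 - 1171061) = 1/(-1173897) = -1/1173897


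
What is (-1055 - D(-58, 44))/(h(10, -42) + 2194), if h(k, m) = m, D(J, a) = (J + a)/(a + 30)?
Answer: -9757/19906 ≈ -0.49015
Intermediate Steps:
D(J, a) = (J + a)/(30 + a)
(-1055 - D(-58, 44))/(h(10, -42) + 2194) = (-1055 - (-58 + 44)/(30 + 44))/(-42 + 2194) = (-1055 - (-14)/74)/2152 = (-1055 - (-14)/74)*(1/2152) = (-1055 - 1*(-7/37))*(1/2152) = (-1055 + 7/37)*(1/2152) = -39028/37*1/2152 = -9757/19906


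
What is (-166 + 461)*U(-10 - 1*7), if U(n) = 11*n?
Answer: -55165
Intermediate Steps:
(-166 + 461)*U(-10 - 1*7) = (-166 + 461)*(11*(-10 - 1*7)) = 295*(11*(-10 - 7)) = 295*(11*(-17)) = 295*(-187) = -55165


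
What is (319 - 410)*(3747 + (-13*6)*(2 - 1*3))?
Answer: -348075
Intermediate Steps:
(319 - 410)*(3747 + (-13*6)*(2 - 1*3)) = -91*(3747 - 78*(2 - 3)) = -91*(3747 - 78*(-1)) = -91*(3747 + 78) = -91*3825 = -348075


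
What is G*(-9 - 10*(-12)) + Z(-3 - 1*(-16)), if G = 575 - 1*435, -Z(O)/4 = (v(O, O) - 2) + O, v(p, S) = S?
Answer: 15444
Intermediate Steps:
Z(O) = 8 - 8*O (Z(O) = -4*((O - 2) + O) = -4*((-2 + O) + O) = -4*(-2 + 2*O) = 8 - 8*O)
G = 140 (G = 575 - 435 = 140)
G*(-9 - 10*(-12)) + Z(-3 - 1*(-16)) = 140*(-9 - 10*(-12)) + (8 - 8*(-3 - 1*(-16))) = 140*(-9 + 120) + (8 - 8*(-3 + 16)) = 140*111 + (8 - 8*13) = 15540 + (8 - 104) = 15540 - 96 = 15444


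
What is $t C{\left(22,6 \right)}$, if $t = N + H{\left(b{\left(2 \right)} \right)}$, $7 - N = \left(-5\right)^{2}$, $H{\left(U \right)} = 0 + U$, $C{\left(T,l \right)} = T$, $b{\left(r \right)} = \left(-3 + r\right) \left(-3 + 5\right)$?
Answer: $-440$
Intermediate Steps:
$b{\left(r \right)} = -6 + 2 r$ ($b{\left(r \right)} = \left(-3 + r\right) 2 = -6 + 2 r$)
$H{\left(U \right)} = U$
$N = -18$ ($N = 7 - \left(-5\right)^{2} = 7 - 25 = -18$)
$t = -20$ ($t = -18 + \left(-6 + 2 \cdot 2\right) = -18 + \left(-6 + 4\right) = -18 - 2 = -20$)
$t C{\left(22,6 \right)} = \left(-20\right) 22 = -440$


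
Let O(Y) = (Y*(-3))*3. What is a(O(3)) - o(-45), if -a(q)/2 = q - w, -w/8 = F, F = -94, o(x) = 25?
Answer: 1533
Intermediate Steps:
O(Y) = -9*Y (O(Y) = -3*Y*3 = -9*Y)
w = 752 (w = -8*(-94) = 752)
a(q) = 1504 - 2*q (a(q) = -2*(q - 1*752) = -2*(q - 752) = -2*(-752 + q) = 1504 - 2*q)
a(O(3)) - o(-45) = (1504 - (-18)*3) - 1*25 = (1504 - 2*(-27)) - 25 = (1504 + 54) - 25 = 1558 - 25 = 1533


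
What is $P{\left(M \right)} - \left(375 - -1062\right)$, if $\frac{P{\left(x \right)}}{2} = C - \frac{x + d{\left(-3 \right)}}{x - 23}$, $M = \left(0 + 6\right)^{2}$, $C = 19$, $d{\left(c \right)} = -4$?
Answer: $- \frac{18251}{13} \approx -1403.9$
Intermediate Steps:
$M = 36$ ($M = 6^{2} = 36$)
$P{\left(x \right)} = 38 - \frac{2 \left(-4 + x\right)}{-23 + x}$ ($P{\left(x \right)} = 2 \left(19 - \frac{x - 4}{x - 23}\right) = 2 \left(19 - \frac{-4 + x}{-23 + x}\right) = 38 - \frac{2 \left(-4 + x\right)}{-23 + x}$)
$P{\left(M \right)} - \left(375 - -1062\right) = \frac{2 \left(-433 + 18 \cdot 36\right)}{-23 + 36} - \left(375 - -1062\right) = \frac{2 \left(-433 + 648\right)}{13} - \left(375 + 1062\right) = 2 \cdot \frac{1}{13} \cdot 215 - 1437 = \frac{430}{13} - 1437 = - \frac{18251}{13}$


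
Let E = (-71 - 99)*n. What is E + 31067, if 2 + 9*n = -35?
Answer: 285893/9 ≈ 31766.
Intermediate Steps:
n = -37/9 (n = -2/9 + (⅑)*(-35) = -2/9 - 35/9 = -37/9 ≈ -4.1111)
E = 6290/9 (E = (-71 - 99)*(-37/9) = -170*(-37/9) = 6290/9 ≈ 698.89)
E + 31067 = 6290/9 + 31067 = 285893/9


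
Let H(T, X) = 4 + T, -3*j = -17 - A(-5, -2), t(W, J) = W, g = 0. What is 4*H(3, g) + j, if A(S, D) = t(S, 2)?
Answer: 32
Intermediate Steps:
A(S, D) = S
j = 4 (j = -(-17 - 1*(-5))/3 = -(-17 + 5)/3 = -⅓*(-12) = 4)
4*H(3, g) + j = 4*(4 + 3) + 4 = 4*7 + 4 = 28 + 4 = 32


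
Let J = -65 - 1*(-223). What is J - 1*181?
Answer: -23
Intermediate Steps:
J = 158 (J = -65 + 223 = 158)
J - 1*181 = 158 - 1*181 = 158 - 181 = -23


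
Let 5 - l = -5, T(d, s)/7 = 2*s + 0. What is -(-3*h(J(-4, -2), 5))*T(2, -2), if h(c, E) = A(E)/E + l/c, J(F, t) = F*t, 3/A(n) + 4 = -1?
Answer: -2373/25 ≈ -94.920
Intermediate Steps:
A(n) = -⅗ (A(n) = 3/(-4 - 1) = 3/(-5) = 3*(-⅕) = -⅗)
T(d, s) = 14*s (T(d, s) = 7*(2*s + 0) = 7*(2*s) = 14*s)
l = 10 (l = 5 - 1*(-5) = 5 + 5 = 10)
h(c, E) = 10/c - 3/(5*E) (h(c, E) = -3/(5*E) + 10/c = 10/c - 3/(5*E))
-(-3*h(J(-4, -2), 5))*T(2, -2) = -(-3*(10/((-4*(-2))) - ⅗/5))*14*(-2) = -(-3*(10/8 - ⅗*⅕))*(-28) = -(-3*(10*(⅛) - 3/25))*(-28) = -(-3*(5/4 - 3/25))*(-28) = -(-3*113/100)*(-28) = -(-339)*(-28)/100 = -1*2373/25 = -2373/25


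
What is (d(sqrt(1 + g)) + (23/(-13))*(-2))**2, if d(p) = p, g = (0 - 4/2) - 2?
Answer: 1609/169 + 92*I*sqrt(3)/13 ≈ 9.5207 + 12.258*I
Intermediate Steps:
g = -4 (g = (0 - 4*1/2) - 2 = (0 - 2) - 2 = -2 - 2 = -4)
(d(sqrt(1 + g)) + (23/(-13))*(-2))**2 = (sqrt(1 - 4) + (23/(-13))*(-2))**2 = (sqrt(-3) + (23*(-1/13))*(-2))**2 = (I*sqrt(3) - 23/13*(-2))**2 = (I*sqrt(3) + 46/13)**2 = (46/13 + I*sqrt(3))**2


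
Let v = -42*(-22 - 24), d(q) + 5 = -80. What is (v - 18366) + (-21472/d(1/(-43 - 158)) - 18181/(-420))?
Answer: -23045207/1428 ≈ -16138.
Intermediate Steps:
d(q) = -85 (d(q) = -5 - 80 = -85)
v = 1932 (v = -42*(-46) = 1932)
(v - 18366) + (-21472/d(1/(-43 - 158)) - 18181/(-420)) = (1932 - 18366) + (-21472/(-85) - 18181/(-420)) = -16434 + (-21472*(-1/85) - 18181*(-1/420)) = -16434 + (21472/85 + 18181/420) = -16434 + 422545/1428 = -23045207/1428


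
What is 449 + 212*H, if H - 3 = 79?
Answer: 17833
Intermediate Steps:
H = 82 (H = 3 + 79 = 82)
449 + 212*H = 449 + 212*82 = 449 + 17384 = 17833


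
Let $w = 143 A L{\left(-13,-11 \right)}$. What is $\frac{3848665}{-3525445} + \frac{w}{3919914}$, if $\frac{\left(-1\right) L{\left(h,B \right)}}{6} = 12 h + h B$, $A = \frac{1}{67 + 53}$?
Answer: $- \frac{60344432498789}{55277764846920} \approx -1.0917$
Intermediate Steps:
$A = \frac{1}{120} \approx 0.0083333$
$L{\left(h,B \right)} = - 72 h - 6 B h$ ($L{\left(h,B \right)} = - 6 \left(12 h + h B\right) = - 6 \left(12 h + B h\right) = - 72 h - 6 B h$)
$w = \frac{1859}{20}$ ($w = 143 \cdot \frac{1}{120} \left(\left(-6\right) \left(-13\right) \left(12 - 11\right)\right) = \frac{143 \left(\left(-6\right) \left(-13\right) 1\right)}{120} = \frac{143}{120} \cdot 78 = \frac{1859}{20} \approx 92.95$)
$\frac{3848665}{-3525445} + \frac{w}{3919914} = \frac{3848665}{-3525445} + \frac{1859}{20 \cdot 3919914} = 3848665 \left(- \frac{1}{3525445}\right) + \frac{1859}{20} \cdot \frac{1}{3919914} = - \frac{769733}{705089} + \frac{1859}{78398280} = - \frac{60344432498789}{55277764846920}$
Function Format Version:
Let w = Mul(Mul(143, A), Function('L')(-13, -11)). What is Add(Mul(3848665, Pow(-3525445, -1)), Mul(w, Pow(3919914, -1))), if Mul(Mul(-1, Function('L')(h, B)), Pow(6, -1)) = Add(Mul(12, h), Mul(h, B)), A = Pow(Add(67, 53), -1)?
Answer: Rational(-60344432498789, 55277764846920) ≈ -1.0917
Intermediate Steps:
A = Rational(1, 120) (A = Pow(120, -1) = Rational(1, 120) ≈ 0.0083333)
Function('L')(h, B) = Add(Mul(-72, h), Mul(-6, B, h)) (Function('L')(h, B) = Mul(-6, Add(Mul(12, h), Mul(h, B))) = Mul(-6, Add(Mul(12, h), Mul(B, h))) = Add(Mul(-72, h), Mul(-6, B, h)))
w = Rational(1859, 20) (w = Mul(Mul(143, Rational(1, 120)), Mul(-6, -13, Add(12, -11))) = Mul(Rational(143, 120), Mul(-6, -13, 1)) = Mul(Rational(143, 120), 78) = Rational(1859, 20) ≈ 92.950)
Add(Mul(3848665, Pow(-3525445, -1)), Mul(w, Pow(3919914, -1))) = Add(Mul(3848665, Pow(-3525445, -1)), Mul(Rational(1859, 20), Pow(3919914, -1))) = Add(Mul(3848665, Rational(-1, 3525445)), Mul(Rational(1859, 20), Rational(1, 3919914))) = Add(Rational(-769733, 705089), Rational(1859, 78398280)) = Rational(-60344432498789, 55277764846920)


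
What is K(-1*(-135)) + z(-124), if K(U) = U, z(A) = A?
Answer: 11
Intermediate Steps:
K(-1*(-135)) + z(-124) = -1*(-135) - 124 = 135 - 124 = 11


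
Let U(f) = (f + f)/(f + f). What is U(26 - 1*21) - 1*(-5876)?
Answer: 5877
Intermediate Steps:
U(f) = 1 (U(f) = (2*f)/((2*f)) = (2*f)*(1/(2*f)) = 1)
U(26 - 1*21) - 1*(-5876) = 1 - 1*(-5876) = 1 + 5876 = 5877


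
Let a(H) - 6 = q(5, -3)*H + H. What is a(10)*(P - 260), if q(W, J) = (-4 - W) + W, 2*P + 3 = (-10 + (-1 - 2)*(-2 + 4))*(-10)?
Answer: 4356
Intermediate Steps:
P = 157/2 (P = -3/2 + ((-10 + (-1 - 2)*(-2 + 4))*(-10))/2 = -3/2 + ((-10 - 3*2)*(-10))/2 = -3/2 + ((-10 - 6)*(-10))/2 = -3/2 + (-16*(-10))/2 = -3/2 + (1/2)*160 = -3/2 + 80 = 157/2 ≈ 78.500)
q(W, J) = -4
a(H) = 6 - 3*H (a(H) = 6 + (-4*H + H) = 6 - 3*H)
a(10)*(P - 260) = (6 - 3*10)*(157/2 - 260) = (6 - 30)*(-363/2) = -24*(-363/2) = 4356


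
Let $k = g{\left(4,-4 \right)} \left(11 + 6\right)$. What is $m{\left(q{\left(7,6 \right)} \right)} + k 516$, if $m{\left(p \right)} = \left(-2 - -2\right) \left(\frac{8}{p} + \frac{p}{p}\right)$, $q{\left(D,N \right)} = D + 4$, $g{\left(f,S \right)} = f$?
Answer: $35088$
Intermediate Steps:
$q{\left(D,N \right)} = 4 + D$
$k = 68$ ($k = 4 \left(11 + 6\right) = 4 \cdot 17 = 68$)
$m{\left(p \right)} = 0$ ($m{\left(p \right)} = \left(-2 + 2\right) \left(\frac{8}{p} + 1\right) = 0 \left(1 + \frac{8}{p}\right) = 0$)
$m{\left(q{\left(7,6 \right)} \right)} + k 516 = 0 + 68 \cdot 516 = 0 + 35088 = 35088$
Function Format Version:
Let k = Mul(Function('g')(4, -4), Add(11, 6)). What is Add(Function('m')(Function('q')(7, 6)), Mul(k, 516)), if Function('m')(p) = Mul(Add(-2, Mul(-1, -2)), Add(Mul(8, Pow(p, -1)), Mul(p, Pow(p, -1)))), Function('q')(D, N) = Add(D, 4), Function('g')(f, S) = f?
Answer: 35088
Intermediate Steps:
Function('q')(D, N) = Add(4, D)
k = 68 (k = Mul(4, Add(11, 6)) = Mul(4, 17) = 68)
Function('m')(p) = 0 (Function('m')(p) = Mul(Add(-2, 2), Add(Mul(8, Pow(p, -1)), 1)) = Mul(0, Add(1, Mul(8, Pow(p, -1)))) = 0)
Add(Function('m')(Function('q')(7, 6)), Mul(k, 516)) = Add(0, Mul(68, 516)) = Add(0, 35088) = 35088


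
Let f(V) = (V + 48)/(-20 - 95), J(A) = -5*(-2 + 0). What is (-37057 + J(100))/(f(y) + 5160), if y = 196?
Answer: -4260405/593156 ≈ -7.1826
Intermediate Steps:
J(A) = 10 (J(A) = -5*(-2) = 10)
f(V) = -48/115 - V/115 (f(V) = (48 + V)/(-115) = (48 + V)*(-1/115) = -48/115 - V/115)
(-37057 + J(100))/(f(y) + 5160) = (-37057 + 10)/((-48/115 - 1/115*196) + 5160) = -37047/((-48/115 - 196/115) + 5160) = -37047/(-244/115 + 5160) = -37047/593156/115 = -37047*115/593156 = -4260405/593156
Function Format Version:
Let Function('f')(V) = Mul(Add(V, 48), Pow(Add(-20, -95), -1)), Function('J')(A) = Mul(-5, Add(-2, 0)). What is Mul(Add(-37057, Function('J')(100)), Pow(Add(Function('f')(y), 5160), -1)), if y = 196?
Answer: Rational(-4260405, 593156) ≈ -7.1826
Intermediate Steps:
Function('J')(A) = 10 (Function('J')(A) = Mul(-5, -2) = 10)
Function('f')(V) = Add(Rational(-48, 115), Mul(Rational(-1, 115), V)) (Function('f')(V) = Mul(Add(48, V), Pow(-115, -1)) = Mul(Add(48, V), Rational(-1, 115)) = Add(Rational(-48, 115), Mul(Rational(-1, 115), V)))
Mul(Add(-37057, Function('J')(100)), Pow(Add(Function('f')(y), 5160), -1)) = Mul(Add(-37057, 10), Pow(Add(Add(Rational(-48, 115), Mul(Rational(-1, 115), 196)), 5160), -1)) = Mul(-37047, Pow(Add(Add(Rational(-48, 115), Rational(-196, 115)), 5160), -1)) = Mul(-37047, Pow(Add(Rational(-244, 115), 5160), -1)) = Mul(-37047, Pow(Rational(593156, 115), -1)) = Mul(-37047, Rational(115, 593156)) = Rational(-4260405, 593156)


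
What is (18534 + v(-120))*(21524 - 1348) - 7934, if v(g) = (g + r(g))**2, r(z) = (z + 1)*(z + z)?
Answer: 16319400647650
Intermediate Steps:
r(z) = 2*z*(1 + z) (r(z) = (1 + z)*(2*z) = 2*z*(1 + z))
v(g) = (g + 2*g*(1 + g))**2
(18534 + v(-120))*(21524 - 1348) - 7934 = (18534 + (-120)**2*(3 + 2*(-120))**2)*(21524 - 1348) - 7934 = (18534 + 14400*(3 - 240)**2)*20176 - 7934 = (18534 + 14400*(-237)**2)*20176 - 7934 = (18534 + 14400*56169)*20176 - 7934 = (18534 + 808833600)*20176 - 7934 = 808852134*20176 - 7934 = 16319400655584 - 7934 = 16319400647650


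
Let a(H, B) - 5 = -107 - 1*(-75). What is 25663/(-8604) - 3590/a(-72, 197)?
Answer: 3355051/25812 ≈ 129.98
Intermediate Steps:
a(H, B) = -27 (a(H, B) = 5 + (-107 - 1*(-75)) = 5 + (-107 + 75) = 5 - 32 = -27)
25663/(-8604) - 3590/a(-72, 197) = 25663/(-8604) - 3590/(-27) = 25663*(-1/8604) - 3590*(-1/27) = -25663/8604 + 3590/27 = 3355051/25812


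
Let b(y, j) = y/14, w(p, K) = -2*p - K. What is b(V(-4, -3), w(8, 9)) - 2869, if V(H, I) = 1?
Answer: -40165/14 ≈ -2868.9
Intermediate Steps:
w(p, K) = -K - 2*p
b(y, j) = y/14 (b(y, j) = y*(1/14) = y/14)
b(V(-4, -3), w(8, 9)) - 2869 = (1/14)*1 - 2869 = 1/14 - 2869 = -40165/14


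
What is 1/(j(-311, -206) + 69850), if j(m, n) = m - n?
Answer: 1/69745 ≈ 1.4338e-5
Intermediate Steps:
1/(j(-311, -206) + 69850) = 1/((-311 - 1*(-206)) + 69850) = 1/((-311 + 206) + 69850) = 1/(-105 + 69850) = 1/69745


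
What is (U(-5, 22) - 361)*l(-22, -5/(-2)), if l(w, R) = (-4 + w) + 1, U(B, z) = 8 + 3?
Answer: 8750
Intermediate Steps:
U(B, z) = 11
l(w, R) = -3 + w
(U(-5, 22) - 361)*l(-22, -5/(-2)) = (11 - 361)*(-3 - 22) = -350*(-25) = 8750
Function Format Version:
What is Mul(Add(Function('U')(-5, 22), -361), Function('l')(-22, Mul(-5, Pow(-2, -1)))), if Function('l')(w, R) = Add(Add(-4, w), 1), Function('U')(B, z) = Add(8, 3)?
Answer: 8750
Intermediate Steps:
Function('U')(B, z) = 11
Function('l')(w, R) = Add(-3, w)
Mul(Add(Function('U')(-5, 22), -361), Function('l')(-22, Mul(-5, Pow(-2, -1)))) = Mul(Add(11, -361), Add(-3, -22)) = Mul(-350, -25) = 8750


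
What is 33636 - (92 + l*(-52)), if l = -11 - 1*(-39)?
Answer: 35000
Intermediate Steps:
l = 28 (l = -11 + 39 = 28)
33636 - (92 + l*(-52)) = 33636 - (92 + 28*(-52)) = 33636 - (92 - 1456) = 33636 - 1*(-1364) = 33636 + 1364 = 35000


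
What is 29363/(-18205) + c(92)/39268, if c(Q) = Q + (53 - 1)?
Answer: -287601191/178718485 ≈ -1.6092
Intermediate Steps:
c(Q) = 52 + Q (c(Q) = Q + 52 = 52 + Q)
29363/(-18205) + c(92)/39268 = 29363/(-18205) + (52 + 92)/39268 = 29363*(-1/18205) + 144*(1/39268) = -29363/18205 + 36/9817 = -287601191/178718485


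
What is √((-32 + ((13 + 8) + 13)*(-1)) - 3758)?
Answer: 4*I*√239 ≈ 61.839*I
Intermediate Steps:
√((-32 + ((13 + 8) + 13)*(-1)) - 3758) = √((-32 + (21 + 13)*(-1)) - 3758) = √((-32 + 34*(-1)) - 3758) = √((-32 - 34) - 3758) = √(-66 - 3758) = √(-3824) = 4*I*√239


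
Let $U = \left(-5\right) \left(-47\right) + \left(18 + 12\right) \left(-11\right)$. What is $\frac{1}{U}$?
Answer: $- \frac{1}{95} \approx -0.010526$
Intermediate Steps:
$U = -95$ ($U = 235 + 30 \left(-11\right) = 235 - 330 = -95$)
$\frac{1}{U} = \frac{1}{-95} = - \frac{1}{95}$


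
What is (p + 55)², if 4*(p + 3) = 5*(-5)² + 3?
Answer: 7056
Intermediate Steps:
p = 29 (p = -3 + (5*(-5)² + 3)/4 = -3 + (5*25 + 3)/4 = -3 + (125 + 3)/4 = -3 + (¼)*128 = -3 + 32 = 29)
(p + 55)² = (29 + 55)² = 84² = 7056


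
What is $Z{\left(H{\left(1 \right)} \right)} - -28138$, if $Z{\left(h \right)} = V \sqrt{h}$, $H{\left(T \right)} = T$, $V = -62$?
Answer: $28076$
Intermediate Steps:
$Z{\left(h \right)} = - 62 \sqrt{h}$
$Z{\left(H{\left(1 \right)} \right)} - -28138 = - 62 \sqrt{1} - -28138 = \left(-62\right) 1 + 28138 = -62 + 28138 = 28076$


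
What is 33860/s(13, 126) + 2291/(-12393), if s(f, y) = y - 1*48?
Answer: 69908047/161109 ≈ 433.92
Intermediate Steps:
s(f, y) = -48 + y (s(f, y) = y - 48 = -48 + y)
33860/s(13, 126) + 2291/(-12393) = 33860/(-48 + 126) + 2291/(-12393) = 33860/78 + 2291*(-1/12393) = 33860*(1/78) - 2291/12393 = 16930/39 - 2291/12393 = 69908047/161109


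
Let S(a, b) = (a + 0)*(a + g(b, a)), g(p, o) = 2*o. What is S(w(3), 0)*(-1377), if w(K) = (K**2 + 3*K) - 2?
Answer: -1057536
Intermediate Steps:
w(K) = -2 + K**2 + 3*K
S(a, b) = 3*a**2 (S(a, b) = (a + 0)*(a + 2*a) = a*(3*a) = 3*a**2)
S(w(3), 0)*(-1377) = (3*(-2 + 3**2 + 3*3)**2)*(-1377) = (3*(-2 + 9 + 9)**2)*(-1377) = (3*16**2)*(-1377) = (3*256)*(-1377) = 768*(-1377) = -1057536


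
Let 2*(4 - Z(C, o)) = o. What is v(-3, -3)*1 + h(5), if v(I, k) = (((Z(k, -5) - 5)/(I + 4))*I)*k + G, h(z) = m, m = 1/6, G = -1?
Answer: 38/3 ≈ 12.667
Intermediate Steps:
Z(C, o) = 4 - o/2
m = ⅙ ≈ 0.16667
h(z) = ⅙
v(I, k) = -1 + 3*I*k/(2*(4 + I)) (v(I, k) = ((((4 - ½*(-5)) - 5)/(I + 4))*I)*k - 1 = ((((4 + 5/2) - 5)/(4 + I))*I)*k - 1 = (((13/2 - 5)/(4 + I))*I)*k - 1 = ((3/(2*(4 + I)))*I)*k - 1 = (3*I/(2*(4 + I)))*k - 1 = 3*I*k/(2*(4 + I)) - 1 = -1 + 3*I*k/(2*(4 + I)))
v(-3, -3)*1 + h(5) = ((-4 - 1*(-3) + (3/2)*(-3)*(-3))/(4 - 3))*1 + ⅙ = ((-4 + 3 + 27/2)/1)*1 + ⅙ = (1*(25/2))*1 + ⅙ = (25/2)*1 + ⅙ = 25/2 + ⅙ = 38/3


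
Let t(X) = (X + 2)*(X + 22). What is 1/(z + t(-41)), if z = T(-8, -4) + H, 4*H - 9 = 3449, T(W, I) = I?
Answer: 2/3203 ≈ 0.00062441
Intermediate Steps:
t(X) = (2 + X)*(22 + X)
H = 1729/2 (H = 9/4 + (1/4)*3449 = 9/4 + 3449/4 = 1729/2 ≈ 864.50)
z = 1721/2 (z = -4 + 1729/2 = 1721/2 ≈ 860.50)
1/(z + t(-41)) = 1/(1721/2 + (44 + (-41)**2 + 24*(-41))) = 1/(1721/2 + (44 + 1681 - 984)) = 1/(1721/2 + 741) = 1/(3203/2) = 2/3203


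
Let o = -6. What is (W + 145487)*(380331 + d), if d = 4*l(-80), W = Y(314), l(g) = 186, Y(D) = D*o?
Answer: 54723513225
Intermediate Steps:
Y(D) = -6*D (Y(D) = D*(-6) = -6*D)
W = -1884 (W = -6*314 = -1884)
d = 744 (d = 4*186 = 744)
(W + 145487)*(380331 + d) = (-1884 + 145487)*(380331 + 744) = 143603*381075 = 54723513225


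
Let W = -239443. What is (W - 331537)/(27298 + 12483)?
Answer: -570980/39781 ≈ -14.353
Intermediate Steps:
(W - 331537)/(27298 + 12483) = (-239443 - 331537)/(27298 + 12483) = -570980/39781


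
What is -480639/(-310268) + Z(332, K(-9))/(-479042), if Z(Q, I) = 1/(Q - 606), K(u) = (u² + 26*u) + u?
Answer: 7885934712235/5090625561518 ≈ 1.5491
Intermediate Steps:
K(u) = u² + 27*u
Z(Q, I) = 1/(-606 + Q)
-480639/(-310268) + Z(332, K(-9))/(-479042) = -480639/(-310268) + 1/((-606 + 332)*(-479042)) = -480639*(-1/310268) - 1/479042/(-274) = 480639/310268 - 1/274*(-1/479042) = 480639/310268 + 1/131257508 = 7885934712235/5090625561518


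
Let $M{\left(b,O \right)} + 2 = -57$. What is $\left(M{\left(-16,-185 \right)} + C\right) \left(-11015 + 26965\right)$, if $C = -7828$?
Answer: $-125797650$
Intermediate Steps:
$M{\left(b,O \right)} = -59$ ($M{\left(b,O \right)} = -2 - 57 = -59$)
$\left(M{\left(-16,-185 \right)} + C\right) \left(-11015 + 26965\right) = \left(-59 - 7828\right) \left(-11015 + 26965\right) = \left(-7887\right) 15950 = -125797650$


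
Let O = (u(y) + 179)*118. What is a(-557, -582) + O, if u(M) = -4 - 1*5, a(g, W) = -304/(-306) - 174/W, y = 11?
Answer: 297729641/14841 ≈ 20061.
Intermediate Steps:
a(g, W) = 152/153 - 174/W (a(g, W) = -304*(-1/306) - 174/W = 152/153 - 174/W)
u(M) = -9 (u(M) = -4 - 5 = -9)
O = 20060 (O = (-9 + 179)*118 = 170*118 = 20060)
a(-557, -582) + O = (152/153 - 174/(-582)) + 20060 = (152/153 - 174*(-1/582)) + 20060 = (152/153 + 29/97) + 20060 = 19181/14841 + 20060 = 297729641/14841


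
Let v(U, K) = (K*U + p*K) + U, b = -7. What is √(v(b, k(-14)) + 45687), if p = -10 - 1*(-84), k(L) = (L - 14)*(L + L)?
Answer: 12*√682 ≈ 313.38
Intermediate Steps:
k(L) = 2*L*(-14 + L) (k(L) = (-14 + L)*(2*L) = 2*L*(-14 + L))
p = 74 (p = -10 + 84 = 74)
v(U, K) = U + 74*K + K*U (v(U, K) = (K*U + 74*K) + U = (74*K + K*U) + U = U + 74*K + K*U)
√(v(b, k(-14)) + 45687) = √((-7 + 74*(2*(-14)*(-14 - 14)) + (2*(-14)*(-14 - 14))*(-7)) + 45687) = √((-7 + 74*(2*(-14)*(-28)) + (2*(-14)*(-28))*(-7)) + 45687) = √((-7 + 74*784 + 784*(-7)) + 45687) = √((-7 + 58016 - 5488) + 45687) = √(52521 + 45687) = √98208 = 12*√682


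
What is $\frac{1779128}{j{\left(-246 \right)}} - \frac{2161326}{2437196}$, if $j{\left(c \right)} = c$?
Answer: $- \frac{1084153832821}{149887554} \approx -7233.1$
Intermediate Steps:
$\frac{1779128}{j{\left(-246 \right)}} - \frac{2161326}{2437196} = \frac{1779128}{-246} - \frac{2161326}{2437196} = 1779128 \left(- \frac{1}{246}\right) - \frac{1080663}{1218598} = - \frac{889564}{123} - \frac{1080663}{1218598} = - \frac{1084153832821}{149887554}$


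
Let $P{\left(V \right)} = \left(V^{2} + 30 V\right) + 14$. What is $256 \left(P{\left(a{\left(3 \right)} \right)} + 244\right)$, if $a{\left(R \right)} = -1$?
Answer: $58624$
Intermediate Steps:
$P{\left(V \right)} = 14 + V^{2} + 30 V$
$256 \left(P{\left(a{\left(3 \right)} \right)} + 244\right) = 256 \left(\left(14 + \left(-1\right)^{2} + 30 \left(-1\right)\right) + 244\right) = 256 \left(\left(14 + 1 - 30\right) + 244\right) = 256 \left(-15 + 244\right) = 256 \cdot 229 = 58624$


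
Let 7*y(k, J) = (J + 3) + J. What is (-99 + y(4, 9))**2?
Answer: 9216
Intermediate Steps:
y(k, J) = 3/7 + 2*J/7 (y(k, J) = ((J + 3) + J)/7 = ((3 + J) + J)/7 = (3 + 2*J)/7 = 3/7 + 2*J/7)
(-99 + y(4, 9))**2 = (-99 + (3/7 + (2/7)*9))**2 = (-99 + (3/7 + 18/7))**2 = (-99 + 3)**2 = (-96)**2 = 9216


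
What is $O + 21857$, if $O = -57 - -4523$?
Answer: $26323$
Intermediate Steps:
$O = 4466$ ($O = -57 + 4523 = 4466$)
$O + 21857 = 4466 + 21857 = 26323$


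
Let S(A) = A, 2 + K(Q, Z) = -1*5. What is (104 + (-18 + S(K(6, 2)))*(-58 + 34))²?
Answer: 495616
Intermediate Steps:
K(Q, Z) = -7 (K(Q, Z) = -2 - 1*5 = -2 - 5 = -7)
(104 + (-18 + S(K(6, 2)))*(-58 + 34))² = (104 + (-18 - 7)*(-58 + 34))² = (104 - 25*(-24))² = (104 + 600)² = 704² = 495616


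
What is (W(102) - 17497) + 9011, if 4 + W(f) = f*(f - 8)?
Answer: 1098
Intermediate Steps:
W(f) = -4 + f*(-8 + f) (W(f) = -4 + f*(f - 8) = -4 + f*(-8 + f))
(W(102) - 17497) + 9011 = ((-4 + 102² - 8*102) - 17497) + 9011 = ((-4 + 10404 - 816) - 17497) + 9011 = (9584 - 17497) + 9011 = -7913 + 9011 = 1098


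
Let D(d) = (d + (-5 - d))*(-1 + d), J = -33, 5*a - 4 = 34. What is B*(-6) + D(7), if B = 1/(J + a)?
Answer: -3780/127 ≈ -29.764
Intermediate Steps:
a = 38/5 (a = ⅘ + (⅕)*34 = ⅘ + 34/5 = 38/5 ≈ 7.6000)
D(d) = 5 - 5*d (D(d) = -5*(-1 + d) = 5 - 5*d)
B = -5/127 (B = 1/(-33 + 38/5) = 1/(-127/5) = -5/127 ≈ -0.039370)
B*(-6) + D(7) = -5/127*(-6) + (5 - 5*7) = 30/127 + (5 - 35) = 30/127 - 30 = -3780/127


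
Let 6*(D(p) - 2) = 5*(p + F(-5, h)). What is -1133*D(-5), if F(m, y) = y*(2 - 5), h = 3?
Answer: 32857/3 ≈ 10952.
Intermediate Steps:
F(m, y) = -3*y (F(m, y) = y*(-3) = -3*y)
D(p) = -11/2 + 5*p/6 (D(p) = 2 + (5*(p - 3*3))/6 = 2 + (5*(p - 9))/6 = 2 + (5*(-9 + p))/6 = 2 + (-45 + 5*p)/6 = 2 + (-15/2 + 5*p/6) = -11/2 + 5*p/6)
-1133*D(-5) = -1133*(-11/2 + (5/6)*(-5)) = -1133*(-11/2 - 25/6) = -1133*(-29/3) = 32857/3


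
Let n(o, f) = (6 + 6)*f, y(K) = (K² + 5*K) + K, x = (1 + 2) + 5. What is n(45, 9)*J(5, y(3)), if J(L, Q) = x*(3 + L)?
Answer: 6912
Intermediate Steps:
x = 8 (x = 3 + 5 = 8)
y(K) = K² + 6*K
J(L, Q) = 24 + 8*L (J(L, Q) = 8*(3 + L) = 24 + 8*L)
n(o, f) = 12*f
n(45, 9)*J(5, y(3)) = (12*9)*(24 + 8*5) = 108*(24 + 40) = 108*64 = 6912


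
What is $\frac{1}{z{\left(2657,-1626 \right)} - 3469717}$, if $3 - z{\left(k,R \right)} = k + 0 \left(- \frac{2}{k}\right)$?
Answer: $- \frac{1}{3472371} \approx -2.8799 \cdot 10^{-7}$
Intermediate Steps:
$z{\left(k,R \right)} = 3 - k$ ($z{\left(k,R \right)} = 3 - \left(k + 0 \left(- \frac{2}{k}\right)\right) = 3 - \left(k + 0\right) = 3 - k$)
$\frac{1}{z{\left(2657,-1626 \right)} - 3469717} = \frac{1}{\left(3 - 2657\right) - 3469717} = \frac{1}{-2654 - 3469717} = \frac{1}{-3472371} = - \frac{1}{3472371}$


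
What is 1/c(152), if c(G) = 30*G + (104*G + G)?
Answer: 1/20520 ≈ 4.8733e-5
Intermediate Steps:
c(G) = 135*G (c(G) = 30*G + 105*G = 135*G)
1/c(152) = 1/(135*152) = 1/20520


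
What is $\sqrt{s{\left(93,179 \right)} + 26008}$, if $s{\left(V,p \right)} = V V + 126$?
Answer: $\sqrt{34783} \approx 186.5$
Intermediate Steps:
$s{\left(V,p \right)} = 126 + V^{2}$ ($s{\left(V,p \right)} = V^{2} + 126 = 126 + V^{2}$)
$\sqrt{s{\left(93,179 \right)} + 26008} = \sqrt{\left(126 + 93^{2}\right) + 26008} = \sqrt{\left(126 + 8649\right) + 26008} = \sqrt{8775 + 26008} = \sqrt{34783}$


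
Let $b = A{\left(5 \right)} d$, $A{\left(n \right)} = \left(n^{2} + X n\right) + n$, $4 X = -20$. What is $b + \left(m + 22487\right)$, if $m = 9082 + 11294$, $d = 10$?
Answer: $42913$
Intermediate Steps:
$X = -5$ ($X = \frac{1}{4} \left(-20\right) = -5$)
$A{\left(n \right)} = n^{2} - 4 n$ ($A{\left(n \right)} = \left(n^{2} - 5 n\right) + n = n^{2} - 4 n$)
$m = 20376$
$b = 50$ ($b = 5 \left(-4 + 5\right) 10 = 5 \cdot 1 \cdot 10 = 5 \cdot 10 = 50$)
$b + \left(m + 22487\right) = 50 + \left(20376 + 22487\right) = 50 + 42863 = 42913$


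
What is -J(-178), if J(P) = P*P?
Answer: -31684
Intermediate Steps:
J(P) = P²
-J(-178) = -1*(-178)² = -1*31684 = -31684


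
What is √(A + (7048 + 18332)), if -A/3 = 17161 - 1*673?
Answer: 6*I*√669 ≈ 155.19*I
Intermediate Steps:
A = -49464 (A = -3*(17161 - 1*673) = -3*(17161 - 673) = -3*16488 = -49464)
√(A + (7048 + 18332)) = √(-49464 + (7048 + 18332)) = √(-49464 + 25380) = √(-24084) = 6*I*√669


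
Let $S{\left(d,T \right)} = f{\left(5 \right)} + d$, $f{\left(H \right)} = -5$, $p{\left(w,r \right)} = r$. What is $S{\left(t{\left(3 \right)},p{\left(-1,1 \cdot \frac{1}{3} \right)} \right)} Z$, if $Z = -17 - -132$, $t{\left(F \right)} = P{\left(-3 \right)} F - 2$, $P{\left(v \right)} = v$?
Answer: $-1840$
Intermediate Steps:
$t{\left(F \right)} = -2 - 3 F$ ($t{\left(F \right)} = - 3 F - 2 = -2 - 3 F$)
$S{\left(d,T \right)} = -5 + d$
$Z = 115$ ($Z = -17 + 132 = 115$)
$S{\left(t{\left(3 \right)},p{\left(-1,1 \cdot \frac{1}{3} \right)} \right)} Z = \left(-5 - 11\right) 115 = \left(-16\right) 115 = -1840$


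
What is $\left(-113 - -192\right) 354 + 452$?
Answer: $28418$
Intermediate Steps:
$\left(-113 - -192\right) 354 + 452 = \left(-113 + 192\right) 354 + 452 = 79 \cdot 354 + 452 = 27966 + 452 = 28418$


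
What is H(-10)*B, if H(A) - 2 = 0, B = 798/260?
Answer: 399/65 ≈ 6.1385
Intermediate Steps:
B = 399/130 (B = 798*(1/260) = 399/130 ≈ 3.0692)
H(A) = 2 (H(A) = 2 + 0 = 2)
H(-10)*B = 2*(399/130) = 399/65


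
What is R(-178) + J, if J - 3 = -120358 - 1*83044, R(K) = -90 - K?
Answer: -203311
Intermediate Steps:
J = -203399 (J = 3 + (-120358 - 1*83044) = 3 + (-120358 - 83044) = 3 - 203402 = -203399)
R(-178) + J = (-90 - 1*(-178)) - 203399 = (-90 + 178) - 203399 = 88 - 203399 = -203311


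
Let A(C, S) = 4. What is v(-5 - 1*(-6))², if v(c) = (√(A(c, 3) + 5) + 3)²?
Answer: 1296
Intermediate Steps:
v(c) = 36 (v(c) = (√(4 + 5) + 3)² = (√9 + 3)² = (3 + 3)² = 6² = 36)
v(-5 - 1*(-6))² = 36² = 1296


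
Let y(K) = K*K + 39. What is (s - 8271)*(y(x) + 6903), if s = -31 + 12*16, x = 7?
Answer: -56697010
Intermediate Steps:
y(K) = 39 + K² (y(K) = K² + 39 = 39 + K²)
s = 161 (s = -31 + 192 = 161)
(s - 8271)*(y(x) + 6903) = (161 - 8271)*((39 + 7²) + 6903) = -8110*((39 + 49) + 6903) = -8110*(88 + 6903) = -8110*6991 = -56697010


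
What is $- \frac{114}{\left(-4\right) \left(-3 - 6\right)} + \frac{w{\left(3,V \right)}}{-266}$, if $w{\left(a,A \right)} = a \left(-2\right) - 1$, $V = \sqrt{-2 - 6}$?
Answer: $- \frac{179}{57} \approx -3.1404$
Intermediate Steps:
$V = 2 i \sqrt{2}$ ($V = \sqrt{-8} = 2 i \sqrt{2} \approx 2.8284 i$)
$w{\left(a,A \right)} = -1 - 2 a$ ($w{\left(a,A \right)} = - 2 a - 1 = -1 - 2 a$)
$- \frac{114}{\left(-4\right) \left(-3 - 6\right)} + \frac{w{\left(3,V \right)}}{-266} = - \frac{114}{\left(-4\right) \left(-3 - 6\right)} + \frac{-1 - 6}{-266} = - \frac{114}{\left(-4\right) \left(-9\right)} + \left(-1 - 6\right) \left(- \frac{1}{266}\right) = - \frac{114}{36} - - \frac{1}{38} = \left(-114\right) \frac{1}{36} + \frac{1}{38} = - \frac{19}{6} + \frac{1}{38} = - \frac{179}{57}$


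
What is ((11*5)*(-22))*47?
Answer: -56870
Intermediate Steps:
((11*5)*(-22))*47 = (55*(-22))*47 = -1210*47 = -56870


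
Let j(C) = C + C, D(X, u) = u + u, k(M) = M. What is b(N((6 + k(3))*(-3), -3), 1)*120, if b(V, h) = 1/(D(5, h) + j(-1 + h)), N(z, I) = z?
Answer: 60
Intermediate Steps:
D(X, u) = 2*u
j(C) = 2*C
b(V, h) = 1/(-2 + 4*h) (b(V, h) = 1/(2*h + 2*(-1 + h)) = 1/(2*h + (-2 + 2*h)) = 1/(-2 + 4*h))
b(N((6 + k(3))*(-3), -3), 1)*120 = (1/(2*(-1 + 2*1)))*120 = (1/(2*(-1 + 2)))*120 = ((½)/1)*120 = ((½)*1)*120 = (½)*120 = 60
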